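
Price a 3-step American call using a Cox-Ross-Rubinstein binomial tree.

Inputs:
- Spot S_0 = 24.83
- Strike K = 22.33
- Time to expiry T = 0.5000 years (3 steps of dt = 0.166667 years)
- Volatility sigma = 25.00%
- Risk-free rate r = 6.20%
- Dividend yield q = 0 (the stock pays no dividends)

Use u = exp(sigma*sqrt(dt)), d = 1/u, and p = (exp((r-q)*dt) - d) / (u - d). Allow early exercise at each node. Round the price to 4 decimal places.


dt = T/N = 0.166667
u = exp(sigma*sqrt(dt)) = 1.107452; d = 1/u = 0.902974
p = (exp((r-q)*dt) - d) / (u - d) = 0.525304
Discount per step: exp(-r*dt) = 0.989720
Stock lattice S(k, i) with i counting down-moves:
  k=0: S(0,0) = 24.8300
  k=1: S(1,0) = 27.4980; S(1,1) = 22.4208
  k=2: S(2,0) = 30.4528; S(2,1) = 24.8300; S(2,2) = 20.2454
  k=3: S(3,0) = 33.7250; S(3,1) = 27.4980; S(3,2) = 22.4208; S(3,3) = 18.2811
Terminal payoffs V(N, i) = max(S_T - K, 0):
  V(3,0) = 11.394980; V(3,1) = 5.168038; V(3,2) = 0.090832; V(3,3) = 0.000000
Backward induction: V(k, i) = exp(-r*dt) * [p * V(k+1, i) + (1-p) * V(k+1, i+1)]; then take max(V_cont, immediate exercise) for American.
  V(2,0) = exp(-r*dt) * [p*11.394980 + (1-p)*5.168038] = 8.352319; exercise = 8.122763; V(2,0) = max -> 8.352319
  V(2,1) = exp(-r*dt) * [p*5.168038 + (1-p)*0.090832] = 2.729555; exercise = 2.500000; V(2,1) = max -> 2.729555
  V(2,2) = exp(-r*dt) * [p*0.090832 + (1-p)*0.000000] = 0.047224; exercise = 0.000000; V(2,2) = max -> 0.047224
  V(1,0) = exp(-r*dt) * [p*8.352319 + (1-p)*2.729555] = 5.624789; exercise = 5.168038; V(1,0) = max -> 5.624789
  V(1,1) = exp(-r*dt) * [p*2.729555 + (1-p)*0.047224] = 1.441292; exercise = 0.090832; V(1,1) = max -> 1.441292
  V(0,0) = exp(-r*dt) * [p*5.624789 + (1-p)*1.441292] = 3.601490; exercise = 2.500000; V(0,0) = max -> 3.601490

Answer: Price = V(0,0) = 3.6015


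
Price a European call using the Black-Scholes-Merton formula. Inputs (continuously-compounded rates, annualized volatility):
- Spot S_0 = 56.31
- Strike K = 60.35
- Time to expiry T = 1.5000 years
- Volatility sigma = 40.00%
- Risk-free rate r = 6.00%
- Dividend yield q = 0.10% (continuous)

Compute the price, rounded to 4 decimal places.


Answer: Price = 11.3194

Derivation:
d1 = (ln(S/K) + (r - q + 0.5*sigma^2) * T) / (sigma * sqrt(T)) = 0.28416366
d2 = d1 - sigma * sqrt(T) = -0.20573429
exp(-rT) = 0.91393119; exp(-qT) = 0.99850112
C = S_0 * exp(-qT) * N(d1) - K * exp(-rT) * N(d2)
N(d1) = 0.61185752; N(d2) = 0.41849923
C = 56.3100 * 0.99850112 * 0.61185752 - 60.3500 * 0.91393119 * 0.41849923 = 11.3194


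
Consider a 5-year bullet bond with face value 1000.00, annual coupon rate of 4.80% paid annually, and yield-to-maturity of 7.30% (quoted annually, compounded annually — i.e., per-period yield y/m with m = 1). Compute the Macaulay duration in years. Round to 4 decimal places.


Coupon per period c = face * coupon_rate / m = 48.000000
Periods per year m = 1; per-period yield y/m = 0.073000
Number of cashflows N = 5
Cashflows (t years, CF_t, discount factor 1/(1+y/m)^(m*t), PV):
  t = 1.0000: CF_t = 48.000000, DF = 0.931966, PV = 44.734390
  t = 2.0000: CF_t = 48.000000, DF = 0.868561, PV = 41.690950
  t = 3.0000: CF_t = 48.000000, DF = 0.809470, PV = 38.854567
  t = 4.0000: CF_t = 48.000000, DF = 0.754399, PV = 36.211153
  t = 5.0000: CF_t = 1048.000000, DF = 0.703075, PV = 736.822150
Price P = sum_t PV_t = 898.313209
Macaulay numerator sum_t t * PV_t:
  t * PV_t at t = 1.0000: 44.734390
  t * PV_t at t = 2.0000: 83.381900
  t * PV_t at t = 3.0000: 116.563700
  t * PV_t at t = 4.0000: 144.844611
  t * PV_t at t = 5.0000: 3684.110749
Macaulay duration D = (sum_t t * PV_t) / P = 4073.635350 / 898.313209 = 4.534761

Answer: Macaulay duration = 4.5348 years


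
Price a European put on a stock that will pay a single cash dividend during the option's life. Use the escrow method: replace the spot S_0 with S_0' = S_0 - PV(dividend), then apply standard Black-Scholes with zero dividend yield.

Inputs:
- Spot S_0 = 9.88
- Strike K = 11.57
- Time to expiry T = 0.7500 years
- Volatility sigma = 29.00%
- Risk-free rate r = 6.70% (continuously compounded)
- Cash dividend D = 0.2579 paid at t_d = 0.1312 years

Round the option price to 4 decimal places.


PV(D) = D * exp(-r * t_d) = 0.2579 * 0.99124812 = 0.25564289
S_0' = S_0 - PV(D) = 9.8800 - 0.25564289 = 9.62435711
d1 = (ln(S_0'/K) + (r + sigma^2/2)*T) / (sigma*sqrt(T)) = -0.40745383
d2 = d1 - sigma*sqrt(T) = -0.65860120
exp(-rT) = 0.95099165
N(-d1) = 0.65816265; N(-d2) = 0.74492405
P = K * exp(-rT) * N(-d2) - S_0' * N(-d1) = 11.5700 * 0.95099165 * 0.74492405 - 9.62435711 * 0.65816265 = 1.8620

Answer: Price = 1.8620


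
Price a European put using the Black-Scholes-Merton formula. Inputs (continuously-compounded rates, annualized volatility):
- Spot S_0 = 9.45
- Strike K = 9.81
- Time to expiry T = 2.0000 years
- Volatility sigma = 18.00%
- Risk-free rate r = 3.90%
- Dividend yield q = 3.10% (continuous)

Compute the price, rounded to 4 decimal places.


Answer: Price = 1.0085

Derivation:
d1 = (ln(S/K) + (r - q + 0.5*sigma^2) * T) / (sigma * sqrt(T)) = 0.04326106
d2 = d1 - sigma * sqrt(T) = -0.21129738
exp(-rT) = 0.92496443; exp(-qT) = 0.93988289
P = K * exp(-rT) * N(-d2) - S_0 * exp(-qT) * N(-d1)
N(-d1) = 0.48274672; N(-d2) = 0.58367239
P = 9.8100 * 0.92496443 * 0.58367239 - 9.4500 * 0.93988289 * 0.48274672 = 1.0085


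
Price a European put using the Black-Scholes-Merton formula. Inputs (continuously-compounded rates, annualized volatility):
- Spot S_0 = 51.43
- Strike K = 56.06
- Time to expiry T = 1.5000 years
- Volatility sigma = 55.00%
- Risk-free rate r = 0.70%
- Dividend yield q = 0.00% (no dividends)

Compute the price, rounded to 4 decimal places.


Answer: Price = 16.2051

Derivation:
d1 = (ln(S/K) + (r - q + 0.5*sigma^2) * T) / (sigma * sqrt(T)) = 0.22442390
d2 = d1 - sigma * sqrt(T) = -0.44918578
exp(-rT) = 0.98955493; exp(-qT) = 1.00000000
P = K * exp(-rT) * N(-d2) - S_0 * exp(-qT) * N(-d1)
N(-d1) = 0.41121374; N(-d2) = 0.67335118
P = 56.0600 * 0.98955493 * 0.67335118 - 51.4300 * 1.00000000 * 0.41121374 = 16.2051


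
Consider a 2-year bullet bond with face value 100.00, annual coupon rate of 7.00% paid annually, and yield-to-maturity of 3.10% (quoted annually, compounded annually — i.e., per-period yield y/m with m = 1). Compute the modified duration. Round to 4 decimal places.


Answer: Modified duration = 1.8786

Derivation:
Coupon per period c = face * coupon_rate / m = 7.000000
Periods per year m = 1; per-period yield y/m = 0.031000
Number of cashflows N = 2
Cashflows (t years, CF_t, discount factor 1/(1+y/m)^(m*t), PV):
  t = 1.0000: CF_t = 7.000000, DF = 0.969932, PV = 6.789525
  t = 2.0000: CF_t = 107.000000, DF = 0.940768, PV = 100.662207
Price P = sum_t PV_t = 107.451732
First compute Macaulay numerator sum_t t * PV_t:
  t * PV_t at t = 1.0000: 6.789525
  t * PV_t at t = 2.0000: 201.324414
Macaulay duration D = 208.113938 / 107.451732 = 1.936813
Modified duration = D / (1 + y/m) = 1.936813 / (1 + 0.031000) = 1.878577


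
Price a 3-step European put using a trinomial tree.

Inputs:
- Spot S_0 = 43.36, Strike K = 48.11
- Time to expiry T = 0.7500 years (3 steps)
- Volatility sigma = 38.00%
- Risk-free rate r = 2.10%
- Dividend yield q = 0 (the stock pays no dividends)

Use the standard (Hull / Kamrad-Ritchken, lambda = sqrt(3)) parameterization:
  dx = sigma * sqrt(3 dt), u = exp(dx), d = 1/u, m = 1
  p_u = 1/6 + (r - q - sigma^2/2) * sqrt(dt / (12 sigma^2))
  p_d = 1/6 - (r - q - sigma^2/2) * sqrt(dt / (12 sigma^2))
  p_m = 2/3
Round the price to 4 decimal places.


dt = T/N = 0.250000; dx = sigma*sqrt(3*dt) = 0.329090
u = exp(dx) = 1.389702; d = 1/u = 0.719579
p_u = 0.147219, p_m = 0.666667, p_d = 0.186114
Discount per step: exp(-r*dt) = 0.994764
Stock lattice S(k, j) with j the centered position index:
  k=0: S(0,+0) = 43.3600
  k=1: S(1,-1) = 31.2009; S(1,+0) = 43.3600; S(1,+1) = 60.2575
  k=2: S(2,-2) = 22.4515; S(2,-1) = 31.2009; S(2,+0) = 43.3600; S(2,+1) = 60.2575; S(2,+2) = 83.7400
  k=3: S(3,-3) = 16.1556; S(3,-2) = 22.4515; S(3,-1) = 31.2009; S(3,+0) = 43.3600; S(3,+1) = 60.2575; S(3,+2) = 83.7400; S(3,+3) = 116.3737
Terminal payoffs V(N, j) = max(K - S_T, 0):
  V(3,-3) = 31.954373; V(3,-2) = 25.658486; V(3,-1) = 16.909076; V(3,+0) = 4.750000; V(3,+1) = 0.000000; V(3,+2) = 0.000000; V(3,+3) = 0.000000
Backward induction: V(k, j) = exp(-r*dt) * [p_u * V(k+1, j+1) + p_m * V(k+1, j) + p_d * V(k+1, j-1)]
  V(2,-2) = exp(-r*dt) * [p_u*16.909076 + p_m*25.658486 + p_d*31.954373] = 25.408415
  V(2,-1) = exp(-r*dt) * [p_u*4.750000 + p_m*16.909076 + p_d*25.658486] = 16.659725
  V(2,+0) = exp(-r*dt) * [p_u*0.000000 + p_m*4.750000 + p_d*16.909076] = 6.280627
  V(2,+1) = exp(-r*dt) * [p_u*0.000000 + p_m*0.000000 + p_d*4.750000] = 0.879414
  V(2,+2) = exp(-r*dt) * [p_u*0.000000 + p_m*0.000000 + p_d*0.000000] = 0.000000
  V(1,-1) = exp(-r*dt) * [p_u*6.280627 + p_m*16.659725 + p_d*25.408415] = 16.672220
  V(1,+0) = exp(-r*dt) * [p_u*0.879414 + p_m*6.280627 + p_d*16.659725] = 7.378325
  V(1,+1) = exp(-r*dt) * [p_u*0.000000 + p_m*0.879414 + p_d*6.280627] = 1.745999
  V(0,+0) = exp(-r*dt) * [p_u*1.745999 + p_m*7.378325 + p_d*16.672220] = 8.235515

Answer: Price = V(0,0) = 8.2355


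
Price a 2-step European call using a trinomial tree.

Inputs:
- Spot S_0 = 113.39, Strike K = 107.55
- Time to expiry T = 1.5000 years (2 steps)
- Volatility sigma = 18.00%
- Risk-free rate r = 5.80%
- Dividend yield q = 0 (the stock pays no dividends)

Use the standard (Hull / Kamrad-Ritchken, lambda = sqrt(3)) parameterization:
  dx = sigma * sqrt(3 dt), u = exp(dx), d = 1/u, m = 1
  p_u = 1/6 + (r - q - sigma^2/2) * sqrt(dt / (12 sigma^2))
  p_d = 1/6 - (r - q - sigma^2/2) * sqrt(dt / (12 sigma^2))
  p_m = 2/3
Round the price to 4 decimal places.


Answer: Price = V(0,0) = 17.9269

Derivation:
dt = T/N = 0.750000; dx = sigma*sqrt(3*dt) = 0.270000
u = exp(dx) = 1.309964; d = 1/u = 0.763379
p_u = 0.224722, p_m = 0.666667, p_d = 0.108611
Discount per step: exp(-r*dt) = 0.957433
Stock lattice S(k, j) with j the centered position index:
  k=0: S(0,+0) = 113.3900
  k=1: S(1,-1) = 86.5596; S(1,+0) = 113.3900; S(1,+1) = 148.5369
  k=2: S(2,-2) = 66.0778; S(2,-1) = 86.5596; S(2,+0) = 113.3900; S(2,+1) = 148.5369; S(2,+2) = 194.5780
Terminal payoffs V(N, j) = max(S_T - K, 0):
  V(2,-2) = 0.000000; V(2,-1) = 0.000000; V(2,+0) = 5.840000; V(2,+1) = 40.986869; V(2,+2) = 87.028018
Backward induction: V(k, j) = exp(-r*dt) * [p_u * V(k+1, j+1) + p_m * V(k+1, j) + p_d * V(k+1, j-1)]
  V(1,-1) = exp(-r*dt) * [p_u*5.840000 + p_m*0.000000 + p_d*0.000000] = 1.256513
  V(1,+0) = exp(-r*dt) * [p_u*40.986869 + p_m*5.840000 + p_d*0.000000] = 12.546190
  V(1,+1) = exp(-r*dt) * [p_u*87.028018 + p_m*40.986869 + p_d*5.840000] = 45.493363
  V(0,+0) = exp(-r*dt) * [p_u*45.493363 + p_m*12.546190 + p_d*1.256513] = 17.926936


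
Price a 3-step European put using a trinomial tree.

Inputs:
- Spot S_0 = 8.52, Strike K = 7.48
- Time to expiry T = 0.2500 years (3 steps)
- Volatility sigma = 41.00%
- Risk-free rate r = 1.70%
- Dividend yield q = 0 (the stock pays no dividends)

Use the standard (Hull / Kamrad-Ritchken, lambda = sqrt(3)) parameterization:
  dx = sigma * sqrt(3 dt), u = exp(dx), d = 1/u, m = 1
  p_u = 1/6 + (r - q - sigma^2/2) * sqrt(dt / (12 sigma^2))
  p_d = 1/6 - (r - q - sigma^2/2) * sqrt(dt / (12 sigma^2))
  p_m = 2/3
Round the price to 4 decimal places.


Answer: Price = V(0,0) = 0.2720

Derivation:
dt = T/N = 0.083333; dx = sigma*sqrt(3*dt) = 0.205000
u = exp(dx) = 1.227525; d = 1/u = 0.814647
p_u = 0.153039, p_m = 0.666667, p_d = 0.180295
Discount per step: exp(-r*dt) = 0.998584
Stock lattice S(k, j) with j the centered position index:
  k=0: S(0,+0) = 8.5200
  k=1: S(1,-1) = 6.9408; S(1,+0) = 8.5200; S(1,+1) = 10.4585
  k=2: S(2,-2) = 5.6543; S(2,-1) = 6.9408; S(2,+0) = 8.5200; S(2,+1) = 10.4585; S(2,+2) = 12.8381
  k=3: S(3,-3) = 4.6063; S(3,-2) = 5.6543; S(3,-1) = 6.9408; S(3,+0) = 8.5200; S(3,+1) = 10.4585; S(3,+2) = 12.8381; S(3,+3) = 15.7591
Terminal payoffs V(N, j) = max(K - S_T, 0):
  V(3,-3) = 2.873740; V(3,-2) = 1.825700; V(3,-1) = 0.539205; V(3,+0) = 0.000000; V(3,+1) = 0.000000; V(3,+2) = 0.000000; V(3,+3) = 0.000000
Backward induction: V(k, j) = exp(-r*dt) * [p_u * V(k+1, j+1) + p_m * V(k+1, j) + p_d * V(k+1, j-1)]
  V(2,-2) = exp(-r*dt) * [p_u*0.539205 + p_m*1.825700 + p_d*2.873740] = 1.815199
  V(2,-1) = exp(-r*dt) * [p_u*0.000000 + p_m*0.539205 + p_d*1.825700] = 0.687659
  V(2,+0) = exp(-r*dt) * [p_u*0.000000 + p_m*0.000000 + p_d*0.539205] = 0.097078
  V(2,+1) = exp(-r*dt) * [p_u*0.000000 + p_m*0.000000 + p_d*0.000000] = 0.000000
  V(2,+2) = exp(-r*dt) * [p_u*0.000000 + p_m*0.000000 + p_d*0.000000] = 0.000000
  V(1,-1) = exp(-r*dt) * [p_u*0.097078 + p_m*0.687659 + p_d*1.815199] = 0.799434
  V(1,+0) = exp(-r*dt) * [p_u*0.000000 + p_m*0.097078 + p_d*0.687659] = 0.188433
  V(1,+1) = exp(-r*dt) * [p_u*0.000000 + p_m*0.000000 + p_d*0.097078] = 0.017478
  V(0,+0) = exp(-r*dt) * [p_u*0.017478 + p_m*0.188433 + p_d*0.799434] = 0.272045


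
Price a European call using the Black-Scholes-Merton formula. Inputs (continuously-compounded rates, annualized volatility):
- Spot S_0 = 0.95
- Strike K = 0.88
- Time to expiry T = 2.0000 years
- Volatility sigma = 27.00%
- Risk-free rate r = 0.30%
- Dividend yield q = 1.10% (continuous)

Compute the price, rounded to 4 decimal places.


d1 = (ln(S/K) + (r - q + 0.5*sigma^2) * T) / (sigma * sqrt(T)) = 0.34946809
d2 = d1 - sigma * sqrt(T) = -0.03236958
exp(-rT) = 0.99401796; exp(-qT) = 0.97824024
C = S_0 * exp(-qT) * N(d1) - K * exp(-rT) * N(d2)
N(d1) = 0.63663104; N(d2) = 0.48708866
C = 0.9500 * 0.97824024 * 0.63663104 - 0.8800 * 0.99401796 * 0.48708866 = 0.1656

Answer: Price = 0.1656


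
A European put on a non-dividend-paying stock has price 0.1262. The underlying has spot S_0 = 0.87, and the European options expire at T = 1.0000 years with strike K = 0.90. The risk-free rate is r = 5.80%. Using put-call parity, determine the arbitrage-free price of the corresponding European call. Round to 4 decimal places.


Put-call parity: C - P = S_0 * exp(-qT) - K * exp(-rT).
S_0 * exp(-qT) = 0.8700 * 1.00000000 = 0.87000000
K * exp(-rT) = 0.9000 * 0.94364995 = 0.84928495
C = P + S*exp(-qT) - K*exp(-rT)
C = 0.1262 + 0.87000000 - 0.84928495 = 0.1469

Answer: Call price = 0.1469


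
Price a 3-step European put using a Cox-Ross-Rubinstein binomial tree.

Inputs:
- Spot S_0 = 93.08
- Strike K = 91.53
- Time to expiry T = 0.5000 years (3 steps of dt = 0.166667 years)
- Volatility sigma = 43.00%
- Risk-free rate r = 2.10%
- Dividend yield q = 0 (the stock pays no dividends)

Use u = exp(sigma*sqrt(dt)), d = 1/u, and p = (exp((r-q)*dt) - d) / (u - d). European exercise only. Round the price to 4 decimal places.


Answer: Price = V(0,0) = 10.8027

Derivation:
dt = T/N = 0.166667
u = exp(sigma*sqrt(dt)) = 1.191898; d = 1/u = 0.838998
p = (exp((r-q)*dt) - d) / (u - d) = 0.466161
Discount per step: exp(-r*dt) = 0.996506
Stock lattice S(k, i) with i counting down-moves:
  k=0: S(0,0) = 93.0800
  k=1: S(1,0) = 110.9418; S(1,1) = 78.0939
  k=2: S(2,0) = 132.2313; S(2,1) = 93.0800; S(2,2) = 65.5207
  k=3: S(3,0) = 157.6062; S(3,1) = 110.9418; S(3,2) = 78.0939; S(3,3) = 54.9717
Terminal payoffs V(N, i) = max(K - S_T, 0):
  V(3,0) = 0.000000; V(3,1) = 0.000000; V(3,2) = 13.436051; V(3,3) = 36.558271
Backward induction: V(k, i) = exp(-r*dt) * [p * V(k+1, i) + (1-p) * V(k+1, i+1)].
  V(2,0) = exp(-r*dt) * [p*0.000000 + (1-p)*0.000000] = 0.000000
  V(2,1) = exp(-r*dt) * [p*0.000000 + (1-p)*13.436051] = 7.147629
  V(2,2) = exp(-r*dt) * [p*13.436051 + (1-p)*36.558271] = 25.689526
  V(1,0) = exp(-r*dt) * [p*0.000000 + (1-p)*7.147629] = 3.802353
  V(1,1) = exp(-r*dt) * [p*7.147629 + (1-p)*25.689526] = 16.986462
  V(0,0) = exp(-r*dt) * [p*3.802353 + (1-p)*16.986462] = 10.802670


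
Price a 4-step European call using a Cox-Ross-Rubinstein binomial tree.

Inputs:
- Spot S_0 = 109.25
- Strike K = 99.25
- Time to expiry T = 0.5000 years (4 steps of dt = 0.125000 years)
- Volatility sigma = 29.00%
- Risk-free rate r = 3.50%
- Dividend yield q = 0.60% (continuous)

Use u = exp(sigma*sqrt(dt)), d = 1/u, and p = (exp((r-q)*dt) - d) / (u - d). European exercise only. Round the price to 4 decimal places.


Answer: Price = V(0,0) = 15.7437

Derivation:
dt = T/N = 0.125000
u = exp(sigma*sqrt(dt)) = 1.107971; d = 1/u = 0.902551
p = (exp((r-q)*dt) - d) / (u - d) = 0.492069
Discount per step: exp(-r*dt) = 0.995635
Stock lattice S(k, i) with i counting down-moves:
  k=0: S(0,0) = 109.2500
  k=1: S(1,0) = 121.0458; S(1,1) = 98.6037
  k=2: S(2,0) = 134.1153; S(2,1) = 109.2500; S(2,2) = 88.9948
  k=3: S(3,0) = 148.5959; S(3,1) = 121.0458; S(3,2) = 98.6037; S(3,3) = 80.3223
  k=4: S(4,0) = 164.6399; S(4,1) = 134.1153; S(4,2) = 109.2500; S(4,3) = 88.9948; S(4,4) = 72.4949
Terminal payoffs V(N, i) = max(S_T - K, 0):
  V(4,0) = 65.389917; V(4,1) = 34.865290; V(4,2) = 10.000000; V(4,3) = 0.000000; V(4,4) = 0.000000
Backward induction: V(k, i) = exp(-r*dt) * [p * V(k+1, i) + (1-p) * V(k+1, i+1)].
  V(3,0) = exp(-r*dt) * [p*65.389917 + (1-p)*34.865290] = 49.667727
  V(3,1) = exp(-r*dt) * [p*34.865290 + (1-p)*10.000000] = 22.138360
  V(3,2) = exp(-r*dt) * [p*10.000000 + (1-p)*0.000000] = 4.899205
  V(3,3) = exp(-r*dt) * [p*0.000000 + (1-p)*0.000000] = 0.000000
  V(2,0) = exp(-r*dt) * [p*49.667727 + (1-p)*22.138360] = 35.528917
  V(2,1) = exp(-r*dt) * [p*22.138360 + (1-p)*4.899205] = 13.323633
  V(2,2) = exp(-r*dt) * [p*4.899205 + (1-p)*0.000000] = 2.400221
  V(1,0) = exp(-r*dt) * [p*35.528917 + (1-p)*13.323633] = 24.144292
  V(1,1) = exp(-r*dt) * [p*13.323633 + (1-p)*2.400221] = 7.741346
  V(0,0) = exp(-r*dt) * [p*24.144292 + (1-p)*7.741346] = 15.743691


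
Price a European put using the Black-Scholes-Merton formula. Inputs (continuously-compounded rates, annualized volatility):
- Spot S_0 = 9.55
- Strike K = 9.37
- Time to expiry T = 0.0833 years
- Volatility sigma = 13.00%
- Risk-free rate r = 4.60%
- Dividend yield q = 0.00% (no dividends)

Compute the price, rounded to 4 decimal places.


d1 = (ln(S/K) + (r - q + 0.5*sigma^2) * T) / (sigma * sqrt(T)) = 0.62802716
d2 = d1 - sigma * sqrt(T) = 0.59050690
exp(-rT) = 0.99617553; exp(-qT) = 1.00000000
P = K * exp(-rT) * N(-d2) - S_0 * exp(-qT) * N(-d1)
N(-d1) = 0.26499307; N(-d2) = 0.27742543
P = 9.3700 * 0.99617553 * 0.27742543 - 9.5500 * 1.00000000 * 0.26499307 = 0.0589

Answer: Price = 0.0589


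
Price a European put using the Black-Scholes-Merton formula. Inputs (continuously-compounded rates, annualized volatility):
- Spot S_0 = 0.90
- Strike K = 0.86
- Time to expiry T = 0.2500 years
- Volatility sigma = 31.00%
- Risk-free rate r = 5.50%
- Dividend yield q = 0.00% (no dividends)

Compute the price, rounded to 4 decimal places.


Answer: Price = 0.0320

Derivation:
d1 = (ln(S/K) + (r - q + 0.5*sigma^2) * T) / (sigma * sqrt(T)) = 0.45951532
d2 = d1 - sigma * sqrt(T) = 0.30451532
exp(-rT) = 0.98634410; exp(-qT) = 1.00000000
P = K * exp(-rT) * N(-d2) - S_0 * exp(-qT) * N(-d1)
N(-d1) = 0.32293208; N(-d2) = 0.38036766
P = 0.8600 * 0.98634410 * 0.38036766 - 0.9000 * 1.00000000 * 0.32293208 = 0.0320


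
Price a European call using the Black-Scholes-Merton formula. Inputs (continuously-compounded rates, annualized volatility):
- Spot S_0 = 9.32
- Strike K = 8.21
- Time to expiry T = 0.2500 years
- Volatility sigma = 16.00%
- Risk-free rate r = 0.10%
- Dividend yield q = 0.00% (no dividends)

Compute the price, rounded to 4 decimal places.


Answer: Price = 1.1288

Derivation:
d1 = (ln(S/K) + (r - q + 0.5*sigma^2) * T) / (sigma * sqrt(T)) = 1.62824632
d2 = d1 - sigma * sqrt(T) = 1.54824632
exp(-rT) = 0.99975003; exp(-qT) = 1.00000000
C = S_0 * exp(-qT) * N(d1) - K * exp(-rT) * N(d2)
N(d1) = 0.94826367; N(d2) = 0.93921850
C = 9.3200 * 1.00000000 * 0.94826367 - 8.2100 * 0.99975003 * 0.93921850 = 1.1288


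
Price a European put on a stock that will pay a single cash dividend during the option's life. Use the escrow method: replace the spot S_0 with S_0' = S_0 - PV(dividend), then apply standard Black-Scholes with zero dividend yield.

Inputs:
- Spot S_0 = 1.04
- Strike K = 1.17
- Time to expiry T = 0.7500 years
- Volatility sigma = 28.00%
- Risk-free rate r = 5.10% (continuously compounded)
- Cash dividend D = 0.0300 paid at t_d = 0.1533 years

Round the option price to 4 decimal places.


Answer: Price = 0.1711

Derivation:
PV(D) = D * exp(-r * t_d) = 0.0300 * 0.99221218 = 0.02976637
S_0' = S_0 - PV(D) = 1.0400 - 0.02976637 = 1.01023363
d1 = (ln(S_0'/K) + (r + sigma^2/2)*T) / (sigma*sqrt(T)) = -0.32650033
d2 = d1 - sigma*sqrt(T) = -0.56898745
exp(-rT) = 0.96247229
N(-d1) = 0.62797708; N(-d2) = 0.71531767
P = K * exp(-rT) * N(-d2) - S_0' * N(-d1) = 1.1700 * 0.96247229 * 0.71531767 - 1.01023363 * 0.62797708 = 0.1711


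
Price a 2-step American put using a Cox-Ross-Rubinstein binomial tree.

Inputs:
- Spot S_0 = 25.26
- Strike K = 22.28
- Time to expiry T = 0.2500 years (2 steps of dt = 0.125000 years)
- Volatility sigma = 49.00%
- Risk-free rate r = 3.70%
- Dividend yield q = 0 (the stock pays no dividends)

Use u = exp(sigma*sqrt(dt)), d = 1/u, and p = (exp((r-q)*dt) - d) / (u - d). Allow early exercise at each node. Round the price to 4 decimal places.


dt = T/N = 0.125000
u = exp(sigma*sqrt(dt)) = 1.189153; d = 1/u = 0.840935
p = (exp((r-q)*dt) - d) / (u - d) = 0.470110
Discount per step: exp(-r*dt) = 0.995386
Stock lattice S(k, i) with i counting down-moves:
  k=0: S(0,0) = 25.2600
  k=1: S(1,0) = 30.0380; S(1,1) = 21.2420
  k=2: S(2,0) = 35.7198; S(2,1) = 25.2600; S(2,2) = 17.8631
Terminal payoffs V(N, i) = max(K - S_T, 0):
  V(2,0) = 0.000000; V(2,1) = 0.000000; V(2,2) = 4.416852
Backward induction: V(k, i) = exp(-r*dt) * [p * V(k+1, i) + (1-p) * V(k+1, i+1)]; then take max(V_cont, immediate exercise) for American.
  V(1,0) = exp(-r*dt) * [p*0.000000 + (1-p)*0.000000] = 0.000000; exercise = 0.000000; V(1,0) = max -> 0.000000
  V(1,1) = exp(-r*dt) * [p*0.000000 + (1-p)*4.416852] = 2.329645; exercise = 1.037987; V(1,1) = max -> 2.329645
  V(0,0) = exp(-r*dt) * [p*0.000000 + (1-p)*2.329645] = 1.228758; exercise = 0.000000; V(0,0) = max -> 1.228758

Answer: Price = V(0,0) = 1.2288


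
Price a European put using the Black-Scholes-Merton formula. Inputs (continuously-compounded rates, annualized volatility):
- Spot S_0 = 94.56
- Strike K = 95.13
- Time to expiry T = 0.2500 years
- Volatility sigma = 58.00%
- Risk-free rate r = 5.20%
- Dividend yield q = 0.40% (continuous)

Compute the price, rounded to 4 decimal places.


Answer: Price = 10.5785

Derivation:
d1 = (ln(S/K) + (r - q + 0.5*sigma^2) * T) / (sigma * sqrt(T)) = 0.16565578
d2 = d1 - sigma * sqrt(T) = -0.12434422
exp(-rT) = 0.98708414; exp(-qT) = 0.99900050
P = K * exp(-rT) * N(-d2) - S_0 * exp(-qT) * N(-d1)
N(-d1) = 0.43421392; N(-d2) = 0.54947863
P = 95.1300 * 0.98708414 * 0.54947863 - 94.5600 * 0.99900050 * 0.43421392 = 10.5785


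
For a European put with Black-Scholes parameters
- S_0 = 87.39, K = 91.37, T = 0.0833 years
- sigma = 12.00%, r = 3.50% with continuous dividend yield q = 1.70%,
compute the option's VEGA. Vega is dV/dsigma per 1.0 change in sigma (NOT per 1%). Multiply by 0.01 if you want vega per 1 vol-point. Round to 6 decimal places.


Answer: Vega = 4.743104

Derivation:
d1 = -1.2253008736; d2 = -1.2599349609
phi(d1) = 0.1883186793; exp(-qT) = 0.9985849022; exp(-rT) = 0.9970887459
Vega = S * exp(-qT) * phi(d1) * sqrt(T) = 87.3900 * 0.9985849022 * 0.1883186793 * 0.2886173938 = 4.743104


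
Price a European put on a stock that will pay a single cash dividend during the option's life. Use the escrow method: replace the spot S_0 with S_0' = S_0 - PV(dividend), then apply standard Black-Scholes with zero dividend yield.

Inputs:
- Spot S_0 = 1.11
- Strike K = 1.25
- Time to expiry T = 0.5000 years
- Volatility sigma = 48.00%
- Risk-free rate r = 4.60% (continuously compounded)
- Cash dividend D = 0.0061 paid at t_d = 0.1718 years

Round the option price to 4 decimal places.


Answer: Price = 0.2224

Derivation:
PV(D) = D * exp(-r * t_d) = 0.0061 * 0.99212835 = 0.00605198
S_0' = S_0 - PV(D) = 1.1100 - 0.00605198 = 1.10394802
d1 = (ln(S_0'/K) + (r + sigma^2/2)*T) / (sigma*sqrt(T)) = -0.12860708
d2 = d1 - sigma*sqrt(T) = -0.46801834
exp(-rT) = 0.97726248
N(-d1) = 0.55116572; N(-d2) = 0.68011426
P = K * exp(-rT) * N(-d2) - S_0' * N(-d1) = 1.2500 * 0.97726248 * 0.68011426 - 1.10394802 * 0.55116572 = 0.2224


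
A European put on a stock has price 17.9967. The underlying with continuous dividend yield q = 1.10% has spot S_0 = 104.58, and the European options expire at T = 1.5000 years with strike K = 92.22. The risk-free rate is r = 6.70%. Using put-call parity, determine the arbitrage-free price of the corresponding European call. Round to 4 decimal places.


Put-call parity: C - P = S_0 * exp(-qT) - K * exp(-rT).
S_0 * exp(-qT) = 104.5800 * 0.98363538 = 102.86858798
K * exp(-rT) = 92.2200 * 0.90438511 = 83.40239507
C = P + S*exp(-qT) - K*exp(-rT)
C = 17.9967 + 102.86858798 - 83.40239507 = 37.4629

Answer: Call price = 37.4629


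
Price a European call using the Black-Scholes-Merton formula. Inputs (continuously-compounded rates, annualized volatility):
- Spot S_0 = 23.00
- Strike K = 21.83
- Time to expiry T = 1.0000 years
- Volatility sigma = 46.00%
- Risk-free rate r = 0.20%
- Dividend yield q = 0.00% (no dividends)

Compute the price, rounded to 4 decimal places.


d1 = (ln(S/K) + (r - q + 0.5*sigma^2) * T) / (sigma * sqrt(T)) = 0.34784575
d2 = d1 - sigma * sqrt(T) = -0.11215425
exp(-rT) = 0.99800200; exp(-qT) = 1.00000000
C = S_0 * exp(-qT) * N(d1) - K * exp(-rT) * N(d2)
N(d1) = 0.63602199; N(d2) = 0.45535055
C = 23.0000 * 1.00000000 * 0.63602199 - 21.8300 * 0.99800200 * 0.45535055 = 4.7081

Answer: Price = 4.7081


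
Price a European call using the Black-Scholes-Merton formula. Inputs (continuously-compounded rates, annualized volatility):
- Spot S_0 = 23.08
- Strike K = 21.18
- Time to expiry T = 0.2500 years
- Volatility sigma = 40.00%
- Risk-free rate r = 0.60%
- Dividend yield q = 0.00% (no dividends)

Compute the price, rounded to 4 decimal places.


Answer: Price = 2.8923

Derivation:
d1 = (ln(S/K) + (r - q + 0.5*sigma^2) * T) / (sigma * sqrt(T)) = 0.53704551
d2 = d1 - sigma * sqrt(T) = 0.33704551
exp(-rT) = 0.99850112; exp(-qT) = 1.00000000
C = S_0 * exp(-qT) * N(d1) - K * exp(-rT) * N(d2)
N(d1) = 0.70438191; N(d2) = 0.63195870
C = 23.0800 * 1.00000000 * 0.70438191 - 21.1800 * 0.99850112 * 0.63195870 = 2.8923


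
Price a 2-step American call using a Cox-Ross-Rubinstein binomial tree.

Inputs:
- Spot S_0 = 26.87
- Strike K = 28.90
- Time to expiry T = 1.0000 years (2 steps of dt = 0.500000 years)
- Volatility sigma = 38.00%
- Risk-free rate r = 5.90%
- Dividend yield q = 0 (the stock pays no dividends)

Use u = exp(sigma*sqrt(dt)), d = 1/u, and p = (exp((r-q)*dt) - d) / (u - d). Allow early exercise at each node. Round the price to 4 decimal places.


Answer: Price = V(0,0) = 3.8409

Derivation:
dt = T/N = 0.500000
u = exp(sigma*sqrt(dt)) = 1.308263; d = 1/u = 0.764372
p = (exp((r-q)*dt) - d) / (u - d) = 0.488273
Discount per step: exp(-r*dt) = 0.970931
Stock lattice S(k, i) with i counting down-moves:
  k=0: S(0,0) = 26.8700
  k=1: S(1,0) = 35.1530; S(1,1) = 20.5387
  k=2: S(2,0) = 45.9894; S(2,1) = 26.8700; S(2,2) = 15.6992
Terminal payoffs V(N, i) = max(S_T - K, 0):
  V(2,0) = 17.089429; V(2,1) = 0.000000; V(2,2) = 0.000000
Backward induction: V(k, i) = exp(-r*dt) * [p * V(k+1, i) + (1-p) * V(k+1, i+1)]; then take max(V_cont, immediate exercise) for American.
  V(1,0) = exp(-r*dt) * [p*17.089429 + (1-p)*0.000000] = 8.101743; exercise = 6.253036; V(1,0) = max -> 8.101743
  V(1,1) = exp(-r*dt) * [p*0.000000 + (1-p)*0.000000] = 0.000000; exercise = 0.000000; V(1,1) = max -> 0.000000
  V(0,0) = exp(-r*dt) * [p*8.101743 + (1-p)*0.000000] = 3.840868; exercise = 0.000000; V(0,0) = max -> 3.840868


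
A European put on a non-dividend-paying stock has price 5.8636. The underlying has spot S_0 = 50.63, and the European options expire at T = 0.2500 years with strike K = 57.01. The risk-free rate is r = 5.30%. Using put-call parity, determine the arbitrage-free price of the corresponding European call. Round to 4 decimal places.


Put-call parity: C - P = S_0 * exp(-qT) - K * exp(-rT).
S_0 * exp(-qT) = 50.6300 * 1.00000000 = 50.63000000
K * exp(-rT) = 57.0100 * 0.98683739 = 56.25959988
C = P + S*exp(-qT) - K*exp(-rT)
C = 5.8636 + 50.63000000 - 56.25959988 = 0.2340

Answer: Call price = 0.2340


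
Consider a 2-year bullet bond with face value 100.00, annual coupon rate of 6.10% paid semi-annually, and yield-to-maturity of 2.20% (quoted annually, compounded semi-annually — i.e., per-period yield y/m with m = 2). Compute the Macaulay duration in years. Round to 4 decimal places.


Coupon per period c = face * coupon_rate / m = 3.050000
Periods per year m = 2; per-period yield y/m = 0.011000
Number of cashflows N = 4
Cashflows (t years, CF_t, discount factor 1/(1+y/m)^(m*t), PV):
  t = 0.5000: CF_t = 3.050000, DF = 0.989120, PV = 3.016815
  t = 1.0000: CF_t = 3.050000, DF = 0.978358, PV = 2.983991
  t = 1.5000: CF_t = 3.050000, DF = 0.967713, PV = 2.951524
  t = 2.0000: CF_t = 103.050000, DF = 0.957184, PV = 98.637799
Price P = sum_t PV_t = 107.590130
Macaulay numerator sum_t t * PV_t:
  t * PV_t at t = 0.5000: 1.508408
  t * PV_t at t = 1.0000: 2.983991
  t * PV_t at t = 1.5000: 4.427287
  t * PV_t at t = 2.0000: 197.275598
Macaulay duration D = (sum_t t * PV_t) / P = 206.195284 / 107.590130 = 1.916489

Answer: Macaulay duration = 1.9165 years


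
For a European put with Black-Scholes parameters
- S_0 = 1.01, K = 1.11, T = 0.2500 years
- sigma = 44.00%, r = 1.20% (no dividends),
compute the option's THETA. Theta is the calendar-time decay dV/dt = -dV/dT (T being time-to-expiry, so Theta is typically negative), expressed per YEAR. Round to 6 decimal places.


Answer: Theta = -0.159906

Derivation:
d1 = -0.3054985658; d2 = -0.5254985658
phi(d1) = 0.3807534523; exp(-qT) = 1.0000000000; exp(-rT) = 0.9970044955
Theta = -S*exp(-qT)*phi(d1)*sigma/(2*sqrt(T)) + r*K*exp(-rT)*N(-d2) - q*S*exp(-qT)*N(-d1)
N(-d1) = 0.6200067689; N(-d2) = 0.7003816750; sqrt(T) = 0.5000000000
Term 1 = -1.0100 * 1.0000000000 * 0.3807534523 * 0.4400 / (2 * 0.5000000000) = -0.1692068342
Term 2 = 0.0120 * 1.1100 * 0.9970044955 * 0.7003816750 = 0.0093011386
Term 3 = 0 (no dividend yield, q = 0)
Theta = -0.1692068342 + (0.0093011386) + (0.0000000000) = -0.159906


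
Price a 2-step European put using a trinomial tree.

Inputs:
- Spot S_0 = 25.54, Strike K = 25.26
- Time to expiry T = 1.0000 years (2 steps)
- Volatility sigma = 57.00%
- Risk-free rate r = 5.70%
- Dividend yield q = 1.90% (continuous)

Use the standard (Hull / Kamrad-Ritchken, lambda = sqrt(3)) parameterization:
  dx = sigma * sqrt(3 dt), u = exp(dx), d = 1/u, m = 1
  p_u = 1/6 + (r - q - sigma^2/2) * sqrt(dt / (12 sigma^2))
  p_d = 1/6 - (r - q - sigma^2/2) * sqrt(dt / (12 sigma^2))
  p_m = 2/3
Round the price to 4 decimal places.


Answer: Price = V(0,0) = 4.1378

Derivation:
dt = T/N = 0.500000; dx = sigma*sqrt(3*dt) = 0.698105
u = exp(dx) = 2.009939; d = 1/u = 0.497527
p_u = 0.122100, p_m = 0.666667, p_d = 0.211234
Discount per step: exp(-r*dt) = 0.971902
Stock lattice S(k, j) with j the centered position index:
  k=0: S(0,+0) = 25.5400
  k=1: S(1,-1) = 12.7069; S(1,+0) = 25.5400; S(1,+1) = 51.3339
  k=2: S(2,-2) = 6.3220; S(2,-1) = 12.7069; S(2,+0) = 25.5400; S(2,+1) = 51.3339; S(2,+2) = 103.1779
Terminal payoffs V(N, j) = max(K - S_T, 0):
  V(2,-2) = 18.937993; V(2,-1) = 12.553149; V(2,+0) = 0.000000; V(2,+1) = 0.000000; V(2,+2) = 0.000000
Backward induction: V(k, j) = exp(-r*dt) * [p_u * V(k+1, j+1) + p_m * V(k+1, j) + p_d * V(k+1, j-1)]
  V(1,-1) = exp(-r*dt) * [p_u*0.000000 + p_m*12.553149 + p_d*18.937993] = 12.021566
  V(1,+0) = exp(-r*dt) * [p_u*0.000000 + p_m*0.000000 + p_d*12.553149] = 2.577144
  V(1,+1) = exp(-r*dt) * [p_u*0.000000 + p_m*0.000000 + p_d*0.000000] = 0.000000
  V(0,+0) = exp(-r*dt) * [p_u*0.000000 + p_m*2.577144 + p_d*12.021566] = 4.137832


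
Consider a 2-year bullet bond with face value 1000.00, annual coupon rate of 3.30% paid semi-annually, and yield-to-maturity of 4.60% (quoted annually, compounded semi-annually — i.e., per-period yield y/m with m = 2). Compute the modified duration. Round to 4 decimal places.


Answer: Modified duration = 1.9073

Derivation:
Coupon per period c = face * coupon_rate / m = 16.500000
Periods per year m = 2; per-period yield y/m = 0.023000
Number of cashflows N = 4
Cashflows (t years, CF_t, discount factor 1/(1+y/m)^(m*t), PV):
  t = 0.5000: CF_t = 16.500000, DF = 0.977517, PV = 16.129032
  t = 1.0000: CF_t = 16.500000, DF = 0.955540, PV = 15.766405
  t = 1.5000: CF_t = 16.500000, DF = 0.934056, PV = 15.411931
  t = 2.0000: CF_t = 1016.500000, DF = 0.913056, PV = 928.121532
Price P = sum_t PV_t = 975.428900
First compute Macaulay numerator sum_t t * PV_t:
  t * PV_t at t = 0.5000: 8.064516
  t * PV_t at t = 1.0000: 15.766405
  t * PV_t at t = 1.5000: 23.117896
  t * PV_t at t = 2.0000: 1856.243064
Macaulay duration D = 1903.191880 / 975.428900 = 1.951133
Modified duration = D / (1 + y/m) = 1.951133 / (1 + 0.023000) = 1.907266


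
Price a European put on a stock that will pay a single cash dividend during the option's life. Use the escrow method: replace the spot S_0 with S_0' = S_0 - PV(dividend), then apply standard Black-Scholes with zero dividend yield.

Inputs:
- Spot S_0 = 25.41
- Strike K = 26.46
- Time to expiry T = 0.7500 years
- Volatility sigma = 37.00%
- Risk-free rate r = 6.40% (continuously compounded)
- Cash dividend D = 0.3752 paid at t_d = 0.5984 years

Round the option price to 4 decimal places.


Answer: Price = 3.2855

Derivation:
PV(D) = D * exp(-r * t_d) = 0.3752 * 0.96242648 = 0.36110242
S_0' = S_0 - PV(D) = 25.4100 - 0.36110242 = 25.04889758
d1 = (ln(S_0'/K) + (r + sigma^2/2)*T) / (sigma*sqrt(T)) = 0.13897963
d2 = d1 - sigma*sqrt(T) = -0.18144977
exp(-rT) = 0.95313379
N(-d1) = 0.44473312; N(-d2) = 0.57199272
P = K * exp(-rT) * N(-d2) - S_0' * N(-d1) = 26.4600 * 0.95313379 * 0.57199272 - 25.04889758 * 0.44473312 = 3.2855


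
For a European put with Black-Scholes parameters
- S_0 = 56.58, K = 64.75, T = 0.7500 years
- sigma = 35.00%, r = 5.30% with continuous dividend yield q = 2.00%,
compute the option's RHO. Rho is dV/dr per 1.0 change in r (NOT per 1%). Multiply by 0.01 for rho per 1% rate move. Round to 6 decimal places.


d1 = -0.2117741727; d2 = -0.5148830641
phi(d1) = 0.3900958958; exp(-qT) = 0.9851119396; exp(-rT) = 0.9610296665
N(-d2) = 0.6966826319
Rho = -K*T*exp(-rT)*N(-d2) = -64.7500 * 0.7500 * 0.9610296665 * 0.6966826319 = -32.514181

Answer: Rho = -32.514181


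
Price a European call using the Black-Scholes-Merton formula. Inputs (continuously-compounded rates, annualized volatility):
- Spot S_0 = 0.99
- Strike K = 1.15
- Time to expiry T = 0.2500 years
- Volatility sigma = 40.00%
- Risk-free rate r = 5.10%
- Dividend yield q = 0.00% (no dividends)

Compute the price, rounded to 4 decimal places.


Answer: Price = 0.0310

Derivation:
d1 = (ln(S/K) + (r - q + 0.5*sigma^2) * T) / (sigma * sqrt(T)) = -0.58531139
d2 = d1 - sigma * sqrt(T) = -0.78531139
exp(-rT) = 0.98733094; exp(-qT) = 1.00000000
C = S_0 * exp(-qT) * N(d1) - K * exp(-rT) * N(d2)
N(d1) = 0.27916918; N(d2) = 0.21613551
C = 0.9900 * 1.00000000 * 0.27916918 - 1.1500 * 0.98733094 * 0.21613551 = 0.0310


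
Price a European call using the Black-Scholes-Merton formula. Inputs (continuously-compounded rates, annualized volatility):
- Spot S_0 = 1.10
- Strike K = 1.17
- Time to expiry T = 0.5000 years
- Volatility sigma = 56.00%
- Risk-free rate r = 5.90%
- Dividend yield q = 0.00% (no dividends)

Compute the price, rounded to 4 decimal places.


Answer: Price = 0.1580

Derivation:
d1 = (ln(S/K) + (r - q + 0.5*sigma^2) * T) / (sigma * sqrt(T)) = 0.11668886
d2 = d1 - sigma * sqrt(T) = -0.27929094
exp(-rT) = 0.97093088; exp(-qT) = 1.00000000
C = S_0 * exp(-qT) * N(d1) - K * exp(-rT) * N(d2)
N(d1) = 0.54644669; N(d2) = 0.39001078
C = 1.1000 * 1.00000000 * 0.54644669 - 1.1700 * 0.97093088 * 0.39001078 = 0.1580


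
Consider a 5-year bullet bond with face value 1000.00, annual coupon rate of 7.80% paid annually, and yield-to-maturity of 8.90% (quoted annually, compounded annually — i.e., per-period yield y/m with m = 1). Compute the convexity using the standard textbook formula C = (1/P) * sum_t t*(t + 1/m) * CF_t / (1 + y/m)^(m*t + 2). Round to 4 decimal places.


Answer: Convexity = 20.6928

Derivation:
Coupon per period c = face * coupon_rate / m = 78.000000
Periods per year m = 1; per-period yield y/m = 0.089000
Number of cashflows N = 5
Cashflows (t years, CF_t, discount factor 1/(1+y/m)^(m*t), PV):
  t = 1.0000: CF_t = 78.000000, DF = 0.918274, PV = 71.625344
  t = 2.0000: CF_t = 78.000000, DF = 0.843226, PV = 65.771666
  t = 3.0000: CF_t = 78.000000, DF = 0.774313, PV = 60.396388
  t = 4.0000: CF_t = 78.000000, DF = 0.711031, PV = 55.460411
  t = 5.0000: CF_t = 1078.000000, DF = 0.652921, PV = 703.848780
Price P = sum_t PV_t = 957.102589
Convexity numerator sum_t t*(t + 1/m) * CF_t / (1+y/m)^(m*t + 2):
  t = 1.0000: term = 120.792775
  t = 2.0000: term = 332.762466
  t = 3.0000: term = 611.134005
  t = 4.0000: term = 935.313752
  t = 5.0000: term = 17805.118043
Convexity = (1/P) * sum = 19805.121042 / 957.102589 = 20.692788


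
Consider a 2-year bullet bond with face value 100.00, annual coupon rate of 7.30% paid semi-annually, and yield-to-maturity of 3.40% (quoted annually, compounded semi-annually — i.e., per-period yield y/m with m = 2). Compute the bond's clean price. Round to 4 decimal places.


Coupon per period c = face * coupon_rate / m = 3.650000
Periods per year m = 2; per-period yield y/m = 0.017000
Number of cashflows N = 4
Cashflows (t years, CF_t, discount factor 1/(1+y/m)^(m*t), PV):
  t = 0.5000: CF_t = 3.650000, DF = 0.983284, PV = 3.588987
  t = 1.0000: CF_t = 3.650000, DF = 0.966848, PV = 3.528994
  t = 1.5000: CF_t = 3.650000, DF = 0.950686, PV = 3.470004
  t = 2.0000: CF_t = 103.650000, DF = 0.934795, PV = 96.891459
Price P = sum_t PV_t = 107.479445

Answer: Price = 107.4794


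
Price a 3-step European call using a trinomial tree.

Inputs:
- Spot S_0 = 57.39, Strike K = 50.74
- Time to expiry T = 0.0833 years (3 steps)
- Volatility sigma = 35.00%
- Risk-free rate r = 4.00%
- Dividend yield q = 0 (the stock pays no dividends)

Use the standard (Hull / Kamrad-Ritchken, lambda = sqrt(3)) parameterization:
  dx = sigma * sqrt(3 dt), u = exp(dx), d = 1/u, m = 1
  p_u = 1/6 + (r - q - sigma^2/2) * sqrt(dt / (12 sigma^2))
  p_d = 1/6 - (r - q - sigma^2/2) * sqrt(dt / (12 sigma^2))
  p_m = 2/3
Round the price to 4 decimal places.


Answer: Price = V(0,0) = 7.0800

Derivation:
dt = T/N = 0.027767; dx = sigma*sqrt(3*dt) = 0.101016
u = exp(dx) = 1.106294; d = 1/u = 0.903918
p_u = 0.163746, p_m = 0.666667, p_d = 0.169587
Discount per step: exp(-r*dt) = 0.998890
Stock lattice S(k, j) with j the centered position index:
  k=0: S(0,+0) = 57.3900
  k=1: S(1,-1) = 51.8759; S(1,+0) = 57.3900; S(1,+1) = 63.4902
  k=2: S(2,-2) = 46.8916; S(2,-1) = 51.8759; S(2,+0) = 57.3900; S(2,+1) = 63.4902; S(2,+2) = 70.2389
  k=3: S(3,-3) = 42.3862; S(3,-2) = 46.8916; S(3,-1) = 51.8759; S(3,+0) = 57.3900; S(3,+1) = 63.4902; S(3,+2) = 70.2389; S(3,+3) = 77.7049
Terminal payoffs V(N, j) = max(S_T - K, 0):
  V(3,-3) = 0.000000; V(3,-2) = 0.000000; V(3,-1) = 1.135882; V(3,+0) = 6.650000; V(3,+1) = 12.750238; V(3,+2) = 19.498897; V(3,+3) = 26.964901
Backward induction: V(k, j) = exp(-r*dt) * [p_u * V(k+1, j+1) + p_m * V(k+1, j) + p_d * V(k+1, j-1)]
  V(2,-2) = exp(-r*dt) * [p_u*1.135882 + p_m*0.000000 + p_d*0.000000] = 0.185790
  V(2,-1) = exp(-r*dt) * [p_u*6.650000 + p_m*1.135882 + p_d*0.000000] = 1.844117
  V(2,+0) = exp(-r*dt) * [p_u*12.750238 + p_m*6.650000 + p_d*1.135882] = 6.706314
  V(2,+1) = exp(-r*dt) * [p_u*19.498897 + p_m*12.750238 + p_d*6.650000] = 12.806551
  V(2,+2) = exp(-r*dt) * [p_u*26.964901 + p_m*19.498897 + p_d*12.750238] = 19.555209
  V(1,-1) = exp(-r*dt) * [p_u*6.706314 + p_m*1.844117 + p_d*0.185790] = 2.356433
  V(1,+0) = exp(-r*dt) * [p_u*12.806551 + p_m*6.706314 + p_d*1.844117] = 6.873000
  V(1,+1) = exp(-r*dt) * [p_u*19.555209 + p_m*12.806551 + p_d*6.706314] = 12.862801
  V(0,+0) = exp(-r*dt) * [p_u*12.862801 + p_m*6.873000 + p_d*2.356433] = 7.079987


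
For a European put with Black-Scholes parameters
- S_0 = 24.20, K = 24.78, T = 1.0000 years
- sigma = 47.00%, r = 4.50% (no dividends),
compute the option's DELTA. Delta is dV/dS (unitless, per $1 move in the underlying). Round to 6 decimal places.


Answer: Delta = -0.389603

Derivation:
d1 = 0.2803526744; d2 = -0.1896473256
phi(d1) = 0.3835683895; exp(-qT) = 1.0000000000; exp(-rT) = 0.9559974818
N(-d1) = 0.3896034710
Delta = -exp(-qT) * N(-d1) = -1.0000000000 * 0.3896034710 = -0.389603
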